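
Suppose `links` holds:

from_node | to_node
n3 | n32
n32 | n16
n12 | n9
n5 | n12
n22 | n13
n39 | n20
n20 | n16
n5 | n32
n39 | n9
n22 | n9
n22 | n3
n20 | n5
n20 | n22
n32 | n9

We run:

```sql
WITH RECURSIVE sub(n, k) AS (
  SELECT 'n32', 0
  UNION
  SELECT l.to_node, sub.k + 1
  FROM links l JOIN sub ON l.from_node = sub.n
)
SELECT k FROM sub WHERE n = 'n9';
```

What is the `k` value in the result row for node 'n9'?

1

Base: (n32, k=0).
Iteration 1: edges from {n32} -> (n16, k=1), (n9, k=1).
Iteration 2: no outgoing edges from {n16,n9}; recursion stops.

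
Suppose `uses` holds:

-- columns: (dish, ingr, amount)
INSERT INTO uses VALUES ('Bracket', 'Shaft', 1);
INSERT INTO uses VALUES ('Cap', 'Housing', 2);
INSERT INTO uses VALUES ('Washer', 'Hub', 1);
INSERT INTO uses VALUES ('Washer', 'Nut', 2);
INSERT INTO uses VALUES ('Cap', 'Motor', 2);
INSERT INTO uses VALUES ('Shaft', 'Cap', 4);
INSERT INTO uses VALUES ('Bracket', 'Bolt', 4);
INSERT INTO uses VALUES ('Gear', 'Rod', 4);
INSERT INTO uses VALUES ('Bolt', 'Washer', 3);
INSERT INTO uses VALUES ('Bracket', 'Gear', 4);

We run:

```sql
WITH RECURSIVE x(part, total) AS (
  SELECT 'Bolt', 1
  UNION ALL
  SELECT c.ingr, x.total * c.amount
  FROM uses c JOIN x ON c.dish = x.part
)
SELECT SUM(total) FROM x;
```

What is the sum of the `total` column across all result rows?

13

Base: (Bolt, total=1).
Iteration 1: components of {Bolt} -> Washer = 1*3 = 3.
Iteration 2: components of {Washer} -> Hub = 3*1 = 3, Nut = 3*2 = 6.
Iteration 3: no further components; recursion stops.
SUM(total) = 1 + 3 + 3 + 6 = 13.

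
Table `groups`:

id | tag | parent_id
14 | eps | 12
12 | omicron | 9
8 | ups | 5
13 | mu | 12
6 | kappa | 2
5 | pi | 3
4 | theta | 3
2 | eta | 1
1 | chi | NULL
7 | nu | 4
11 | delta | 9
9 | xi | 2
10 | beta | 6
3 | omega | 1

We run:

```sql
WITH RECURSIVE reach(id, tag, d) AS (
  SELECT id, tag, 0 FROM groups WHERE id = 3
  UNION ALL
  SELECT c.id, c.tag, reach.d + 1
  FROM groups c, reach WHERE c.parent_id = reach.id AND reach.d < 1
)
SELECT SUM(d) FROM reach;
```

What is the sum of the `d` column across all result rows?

Base: id=3 (omega) at d 0.
Iteration 1: rows with parent_id in {3} -> theta (id 4, d 1), pi (id 5, d 1).
Iteration 2: d < 1 fails for all current rows; recursion stops.
SUM(d) = 0 + 1 + 1 = 2.

2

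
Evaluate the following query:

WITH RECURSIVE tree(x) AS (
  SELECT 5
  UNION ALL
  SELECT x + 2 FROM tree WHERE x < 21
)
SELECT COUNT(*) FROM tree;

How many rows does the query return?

9

Base: x=5.
Iteration 1: 5 < 21 holds -> x = 5 + 2 = 7.
Iteration 2: 7 < 21 holds -> x = 7 + 2 = 9.
Iteration 3: 9 < 21 holds -> x = 9 + 2 = 11.
Iteration 4: 11 < 21 holds -> x = 11 + 2 = 13.
Iteration 5: 13 < 21 holds -> x = 13 + 2 = 15.
Iteration 6: 15 < 21 holds -> x = 15 + 2 = 17.
Iteration 7: 17 < 21 holds -> x = 17 + 2 = 19.
Iteration 8: 19 < 21 holds -> x = 19 + 2 = 21.
Iteration 9: 21 < 21 fails; recursion stops.
Total rows emitted: 9.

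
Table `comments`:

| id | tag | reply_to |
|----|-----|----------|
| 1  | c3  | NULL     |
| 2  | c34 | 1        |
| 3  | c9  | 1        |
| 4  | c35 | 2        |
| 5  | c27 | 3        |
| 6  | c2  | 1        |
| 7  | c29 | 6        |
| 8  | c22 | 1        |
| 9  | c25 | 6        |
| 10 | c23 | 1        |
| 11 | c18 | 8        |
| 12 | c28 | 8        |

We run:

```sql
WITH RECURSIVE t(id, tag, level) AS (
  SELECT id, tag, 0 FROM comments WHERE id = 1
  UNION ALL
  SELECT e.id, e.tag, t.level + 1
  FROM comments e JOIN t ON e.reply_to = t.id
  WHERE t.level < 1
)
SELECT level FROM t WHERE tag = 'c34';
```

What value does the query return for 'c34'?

Base: id=1 (c3) at level 0.
Iteration 1: rows with reply_to in {1} -> c34 (id 2, level 1), c9 (id 3, level 1), c2 (id 6, level 1), c22 (id 8, level 1), c23 (id 10, level 1).
Iteration 2: level < 1 fails for all current rows; recursion stops.

1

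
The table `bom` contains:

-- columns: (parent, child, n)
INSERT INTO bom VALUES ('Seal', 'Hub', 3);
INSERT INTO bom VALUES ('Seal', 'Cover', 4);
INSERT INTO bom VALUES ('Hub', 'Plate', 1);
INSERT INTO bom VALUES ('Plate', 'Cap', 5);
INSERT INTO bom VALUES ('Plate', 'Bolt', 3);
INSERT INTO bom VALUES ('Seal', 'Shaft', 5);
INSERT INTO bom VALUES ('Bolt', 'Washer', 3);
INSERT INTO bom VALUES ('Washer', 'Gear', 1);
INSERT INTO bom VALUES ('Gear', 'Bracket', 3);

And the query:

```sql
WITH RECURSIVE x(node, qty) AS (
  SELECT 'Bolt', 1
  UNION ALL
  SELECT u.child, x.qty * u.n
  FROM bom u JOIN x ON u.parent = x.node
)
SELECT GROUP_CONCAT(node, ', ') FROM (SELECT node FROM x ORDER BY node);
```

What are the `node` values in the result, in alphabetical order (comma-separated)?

Bolt, Bracket, Gear, Washer

Base: (Bolt, qty=1).
Iteration 1: components of {Bolt} -> Washer = 1*3 = 3.
Iteration 2: components of {Washer} -> Gear = 3*1 = 3.
Iteration 3: components of {Gear} -> Bracket = 3*3 = 9.
Iteration 4: no further components; recursion stops.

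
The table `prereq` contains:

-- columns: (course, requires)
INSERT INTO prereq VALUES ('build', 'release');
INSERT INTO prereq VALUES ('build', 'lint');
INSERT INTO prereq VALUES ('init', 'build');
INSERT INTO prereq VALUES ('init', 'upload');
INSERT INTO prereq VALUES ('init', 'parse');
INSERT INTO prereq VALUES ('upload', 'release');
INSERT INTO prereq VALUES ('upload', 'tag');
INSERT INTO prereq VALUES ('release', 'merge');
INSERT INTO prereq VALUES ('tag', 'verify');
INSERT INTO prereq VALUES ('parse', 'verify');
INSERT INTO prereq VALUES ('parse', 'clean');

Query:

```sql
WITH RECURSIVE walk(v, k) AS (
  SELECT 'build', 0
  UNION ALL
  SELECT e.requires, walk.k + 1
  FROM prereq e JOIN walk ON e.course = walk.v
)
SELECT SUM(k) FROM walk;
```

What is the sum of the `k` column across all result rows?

Base: (build, k=0).
Iteration 1: edges from {build} -> (lint, k=1), (release, k=1).
Iteration 2: edges from {lint,release} -> (merge, k=2).
Iteration 3: no outgoing edges from {merge}; recursion stops.
SUM(k) = 0 + 1 + 1 + 2 = 4.

4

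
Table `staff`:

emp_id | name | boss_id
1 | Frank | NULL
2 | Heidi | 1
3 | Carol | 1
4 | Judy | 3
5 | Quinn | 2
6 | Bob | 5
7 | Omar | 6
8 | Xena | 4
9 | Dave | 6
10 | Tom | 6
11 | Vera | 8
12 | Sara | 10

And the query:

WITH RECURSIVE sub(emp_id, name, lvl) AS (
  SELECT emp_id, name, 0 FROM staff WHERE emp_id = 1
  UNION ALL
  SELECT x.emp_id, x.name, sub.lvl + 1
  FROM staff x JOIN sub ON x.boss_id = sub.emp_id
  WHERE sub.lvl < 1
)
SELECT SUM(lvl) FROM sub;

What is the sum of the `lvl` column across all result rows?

2

Base: emp_id=1 (Frank) at lvl 0.
Iteration 1: rows with boss_id in {1} -> Heidi (id 2, lvl 1), Carol (id 3, lvl 1).
Iteration 2: lvl < 1 fails for all current rows; recursion stops.
SUM(lvl) = 0 + 1 + 1 = 2.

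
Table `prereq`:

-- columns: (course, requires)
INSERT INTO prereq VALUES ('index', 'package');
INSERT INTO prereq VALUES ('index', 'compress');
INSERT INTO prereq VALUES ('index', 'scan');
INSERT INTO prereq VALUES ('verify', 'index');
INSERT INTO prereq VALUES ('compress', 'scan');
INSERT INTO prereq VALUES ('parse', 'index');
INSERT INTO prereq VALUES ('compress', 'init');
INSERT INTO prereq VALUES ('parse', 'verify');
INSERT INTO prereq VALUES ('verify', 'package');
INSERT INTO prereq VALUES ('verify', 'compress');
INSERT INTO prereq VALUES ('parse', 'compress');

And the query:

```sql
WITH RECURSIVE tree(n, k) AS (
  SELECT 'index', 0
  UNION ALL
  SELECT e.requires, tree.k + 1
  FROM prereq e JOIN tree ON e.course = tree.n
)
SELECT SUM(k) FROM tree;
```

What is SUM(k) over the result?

7

Base: (index, k=0).
Iteration 1: edges from {index} -> (compress, k=1), (package, k=1), (scan, k=1).
Iteration 2: edges from {compress,package,scan} -> (init, k=2), (scan, k=2).
Iteration 3: no outgoing edges from {init,scan}; recursion stops.
SUM(k) = 0 + 1 + 1 + 1 + 2 + 2 = 7.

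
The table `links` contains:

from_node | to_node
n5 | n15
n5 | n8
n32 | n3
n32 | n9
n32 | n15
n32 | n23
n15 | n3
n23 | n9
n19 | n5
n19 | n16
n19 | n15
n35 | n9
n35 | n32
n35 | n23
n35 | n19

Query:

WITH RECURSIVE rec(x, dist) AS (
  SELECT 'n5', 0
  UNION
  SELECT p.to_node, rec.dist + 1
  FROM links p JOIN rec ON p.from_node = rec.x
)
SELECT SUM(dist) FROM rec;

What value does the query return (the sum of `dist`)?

Base: (n5, dist=0).
Iteration 1: edges from {n5} -> (n15, dist=1), (n8, dist=1).
Iteration 2: edges from {n15,n8} -> (n3, dist=2).
Iteration 3: no outgoing edges from {n3}; recursion stops.
SUM(dist) = 0 + 1 + 1 + 2 = 4.

4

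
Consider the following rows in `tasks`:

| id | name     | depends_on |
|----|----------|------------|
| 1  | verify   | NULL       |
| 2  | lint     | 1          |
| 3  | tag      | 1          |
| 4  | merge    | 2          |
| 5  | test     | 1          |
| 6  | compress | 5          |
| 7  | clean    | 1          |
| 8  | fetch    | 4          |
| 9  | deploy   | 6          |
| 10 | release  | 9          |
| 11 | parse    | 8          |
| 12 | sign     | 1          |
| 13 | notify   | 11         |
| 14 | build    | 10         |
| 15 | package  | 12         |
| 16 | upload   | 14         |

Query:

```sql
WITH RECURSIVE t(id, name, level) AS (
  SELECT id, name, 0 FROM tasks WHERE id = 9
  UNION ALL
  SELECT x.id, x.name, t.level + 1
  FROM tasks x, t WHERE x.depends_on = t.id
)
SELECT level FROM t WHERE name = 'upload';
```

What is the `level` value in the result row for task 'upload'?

Base: id=9 (deploy) at level 0.
Iteration 1: rows with depends_on in {9} -> release (id 10, level 1).
Iteration 2: rows with depends_on in {10} -> build (id 14, level 2).
Iteration 3: rows with depends_on in {14} -> upload (id 16, level 3).
Iteration 4: no rows with depends_on in {16}; recursion stops.

3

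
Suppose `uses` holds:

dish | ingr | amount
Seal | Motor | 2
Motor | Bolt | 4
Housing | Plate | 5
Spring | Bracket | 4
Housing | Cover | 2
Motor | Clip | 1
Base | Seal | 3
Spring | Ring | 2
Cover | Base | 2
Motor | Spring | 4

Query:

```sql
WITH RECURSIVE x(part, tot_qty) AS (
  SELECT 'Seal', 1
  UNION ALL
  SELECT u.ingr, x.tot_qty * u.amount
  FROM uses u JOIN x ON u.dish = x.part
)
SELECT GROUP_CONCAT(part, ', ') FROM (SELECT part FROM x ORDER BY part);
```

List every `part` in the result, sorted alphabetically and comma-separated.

Bolt, Bracket, Clip, Motor, Ring, Seal, Spring

Base: (Seal, tot_qty=1).
Iteration 1: components of {Seal} -> Motor = 1*2 = 2.
Iteration 2: components of {Motor} -> Bolt = 2*4 = 8, Clip = 2*1 = 2, Spring = 2*4 = 8.
Iteration 3: components of {Bolt,Clip,Spring} -> Bracket = 8*4 = 32, Ring = 8*2 = 16.
Iteration 4: no further components; recursion stops.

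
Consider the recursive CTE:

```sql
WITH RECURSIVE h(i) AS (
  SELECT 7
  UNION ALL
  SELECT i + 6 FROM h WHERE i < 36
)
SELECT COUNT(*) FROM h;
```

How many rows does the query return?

Base: i=7.
Iteration 1: 7 < 36 holds -> i = 7 + 6 = 13.
Iteration 2: 13 < 36 holds -> i = 13 + 6 = 19.
Iteration 3: 19 < 36 holds -> i = 19 + 6 = 25.
Iteration 4: 25 < 36 holds -> i = 25 + 6 = 31.
Iteration 5: 31 < 36 holds -> i = 31 + 6 = 37.
Iteration 6: 37 < 36 fails; recursion stops.
Total rows emitted: 6.

6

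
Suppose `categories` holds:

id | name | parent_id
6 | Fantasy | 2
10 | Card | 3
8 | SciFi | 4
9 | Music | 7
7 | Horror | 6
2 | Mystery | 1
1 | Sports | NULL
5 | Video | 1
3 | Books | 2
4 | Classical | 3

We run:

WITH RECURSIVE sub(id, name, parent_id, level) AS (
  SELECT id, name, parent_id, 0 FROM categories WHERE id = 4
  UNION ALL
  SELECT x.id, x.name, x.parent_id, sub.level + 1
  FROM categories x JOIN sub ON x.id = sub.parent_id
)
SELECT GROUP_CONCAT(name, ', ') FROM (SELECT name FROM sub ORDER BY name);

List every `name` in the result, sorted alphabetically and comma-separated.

Base: id=4 (Classical), parent_id=3, level 0.
Iteration 1: join on id=3 -> Books (id 3, parent_id=2, level 1).
Iteration 2: join on id=2 -> Mystery (id 2, parent_id=1, level 2).
Iteration 3: join on id=1 -> Sports (id 1, parent_id=NULL, level 3).
Iteration 4: parent_id is NULL; no match; recursion stops.

Books, Classical, Mystery, Sports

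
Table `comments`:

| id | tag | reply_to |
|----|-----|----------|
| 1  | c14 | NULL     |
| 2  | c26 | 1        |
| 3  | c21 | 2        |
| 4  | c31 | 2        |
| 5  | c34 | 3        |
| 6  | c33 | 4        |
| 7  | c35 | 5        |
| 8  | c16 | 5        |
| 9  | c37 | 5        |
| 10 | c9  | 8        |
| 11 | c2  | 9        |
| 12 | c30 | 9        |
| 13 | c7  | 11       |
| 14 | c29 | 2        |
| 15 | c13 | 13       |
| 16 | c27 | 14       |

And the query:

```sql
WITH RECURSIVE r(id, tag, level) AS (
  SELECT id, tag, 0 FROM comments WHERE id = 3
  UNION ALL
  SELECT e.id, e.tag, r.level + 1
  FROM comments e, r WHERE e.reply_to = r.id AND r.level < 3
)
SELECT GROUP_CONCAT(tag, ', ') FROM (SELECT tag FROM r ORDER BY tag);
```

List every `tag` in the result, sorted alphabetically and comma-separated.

Base: id=3 (c21) at level 0.
Iteration 1: rows with reply_to in {3} -> c34 (id 5, level 1).
Iteration 2: rows with reply_to in {5} -> c35 (id 7, level 2), c16 (id 8, level 2), c37 (id 9, level 2).
Iteration 3: rows with reply_to in {7,8,9} -> c9 (id 10, level 3), c2 (id 11, level 3), c30 (id 12, level 3).
Iteration 4: level < 3 fails for all current rows; recursion stops.

c16, c2, c21, c30, c34, c35, c37, c9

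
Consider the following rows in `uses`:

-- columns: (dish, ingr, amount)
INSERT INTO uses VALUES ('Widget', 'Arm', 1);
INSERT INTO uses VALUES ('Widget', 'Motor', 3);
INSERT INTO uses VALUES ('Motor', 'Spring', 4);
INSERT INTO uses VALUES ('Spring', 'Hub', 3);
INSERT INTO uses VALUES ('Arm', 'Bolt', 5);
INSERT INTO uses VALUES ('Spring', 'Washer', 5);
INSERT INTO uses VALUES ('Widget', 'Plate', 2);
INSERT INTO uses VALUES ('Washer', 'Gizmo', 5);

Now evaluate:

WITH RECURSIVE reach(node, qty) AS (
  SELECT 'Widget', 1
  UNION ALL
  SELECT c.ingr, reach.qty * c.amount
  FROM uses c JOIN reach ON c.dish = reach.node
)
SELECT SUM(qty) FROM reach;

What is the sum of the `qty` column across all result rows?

Base: (Widget, qty=1).
Iteration 1: components of {Widget} -> Arm = 1*1 = 1, Motor = 1*3 = 3, Plate = 1*2 = 2.
Iteration 2: components of {Arm,Motor,Plate} -> Bolt = 1*5 = 5, Spring = 3*4 = 12.
Iteration 3: components of {Bolt,Spring} -> Hub = 12*3 = 36, Washer = 12*5 = 60.
Iteration 4: components of {Hub,Washer} -> Gizmo = 60*5 = 300.
Iteration 5: no further components; recursion stops.
SUM(qty) = 1 + 1 + 3 + 2 + 5 + 12 + 36 + 60 + 300 = 420.

420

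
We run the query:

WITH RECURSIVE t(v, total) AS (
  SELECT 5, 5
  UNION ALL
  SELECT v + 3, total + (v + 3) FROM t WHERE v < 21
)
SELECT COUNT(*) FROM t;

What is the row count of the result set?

Base: v=5, total=5.
Iteration 1: 5 < 21 holds -> v = 5 + 3 = 8, total = 5 + 8 = 13.
Iteration 2: 8 < 21 holds -> v = 8 + 3 = 11, total = 13 + 11 = 24.
Iteration 3: 11 < 21 holds -> v = 11 + 3 = 14, total = 24 + 14 = 38.
Iteration 4: 14 < 21 holds -> v = 14 + 3 = 17, total = 38 + 17 = 55.
Iteration 5: 17 < 21 holds -> v = 17 + 3 = 20, total = 55 + 20 = 75.
Iteration 6: 20 < 21 holds -> v = 20 + 3 = 23, total = 75 + 23 = 98.
Iteration 7: 23 < 21 fails; recursion stops.
Total rows emitted: 7.

7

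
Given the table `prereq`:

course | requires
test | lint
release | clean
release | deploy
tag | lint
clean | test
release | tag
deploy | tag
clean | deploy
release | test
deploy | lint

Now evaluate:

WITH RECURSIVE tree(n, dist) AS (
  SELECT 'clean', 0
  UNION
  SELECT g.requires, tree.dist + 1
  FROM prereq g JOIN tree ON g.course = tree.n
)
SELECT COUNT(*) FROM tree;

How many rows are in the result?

Base: (clean, dist=0).
Iteration 1: edges from {clean} -> (deploy, dist=1), (test, dist=1).
Iteration 2: edges from {deploy,test} -> (lint, dist=2), (tag, dist=2). [UNION drops 1 duplicate row(s)]
Iteration 3: edges from {lint,tag} -> (lint, dist=3).
Iteration 4: no outgoing edges from {lint}; recursion stops.
Total rows emitted: 6.

6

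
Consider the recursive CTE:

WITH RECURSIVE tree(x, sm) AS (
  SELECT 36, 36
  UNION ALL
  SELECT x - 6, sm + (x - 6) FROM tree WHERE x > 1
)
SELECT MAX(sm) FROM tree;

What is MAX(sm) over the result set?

126

Base: x=36, sm=36.
Iteration 1: 36 > 1 holds -> x = 36 - 6 = 30, sm = 36 + 30 = 66.
Iteration 2: 30 > 1 holds -> x = 30 - 6 = 24, sm = 66 + 24 = 90.
Iteration 3: 24 > 1 holds -> x = 24 - 6 = 18, sm = 90 + 18 = 108.
Iteration 4: 18 > 1 holds -> x = 18 - 6 = 12, sm = 108 + 12 = 120.
Iteration 5: 12 > 1 holds -> x = 12 - 6 = 6, sm = 120 + 6 = 126.
Iteration 6: 6 > 1 holds -> x = 6 - 6 = 0, sm = 126 + 0 = 126.
Iteration 7: 0 > 1 fails; recursion stops.
sm values: 36, 66, 90, 108, 120, 126, 126; the maximum is 126.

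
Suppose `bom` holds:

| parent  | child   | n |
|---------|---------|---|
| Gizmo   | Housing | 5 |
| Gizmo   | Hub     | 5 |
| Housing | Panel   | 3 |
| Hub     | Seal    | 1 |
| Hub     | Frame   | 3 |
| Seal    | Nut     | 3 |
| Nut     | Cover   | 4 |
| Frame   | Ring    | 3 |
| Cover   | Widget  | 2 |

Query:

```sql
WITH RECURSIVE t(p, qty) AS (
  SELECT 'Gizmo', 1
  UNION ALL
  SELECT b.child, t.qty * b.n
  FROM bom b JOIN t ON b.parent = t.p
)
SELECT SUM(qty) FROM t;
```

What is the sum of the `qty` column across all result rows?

286

Base: (Gizmo, qty=1).
Iteration 1: components of {Gizmo} -> Housing = 1*5 = 5, Hub = 1*5 = 5.
Iteration 2: components of {Housing,Hub} -> Frame = 5*3 = 15, Panel = 5*3 = 15, Seal = 5*1 = 5.
Iteration 3: components of {Frame,Panel,Seal} -> Nut = 5*3 = 15, Ring = 15*3 = 45.
Iteration 4: components of {Nut,Ring} -> Cover = 15*4 = 60.
Iteration 5: components of {Cover} -> Widget = 60*2 = 120.
Iteration 6: no further components; recursion stops.
SUM(qty) = 1 + 5 + 5 + 15 + 5 + 15 + 15 + 45 + 60 + 120 = 286.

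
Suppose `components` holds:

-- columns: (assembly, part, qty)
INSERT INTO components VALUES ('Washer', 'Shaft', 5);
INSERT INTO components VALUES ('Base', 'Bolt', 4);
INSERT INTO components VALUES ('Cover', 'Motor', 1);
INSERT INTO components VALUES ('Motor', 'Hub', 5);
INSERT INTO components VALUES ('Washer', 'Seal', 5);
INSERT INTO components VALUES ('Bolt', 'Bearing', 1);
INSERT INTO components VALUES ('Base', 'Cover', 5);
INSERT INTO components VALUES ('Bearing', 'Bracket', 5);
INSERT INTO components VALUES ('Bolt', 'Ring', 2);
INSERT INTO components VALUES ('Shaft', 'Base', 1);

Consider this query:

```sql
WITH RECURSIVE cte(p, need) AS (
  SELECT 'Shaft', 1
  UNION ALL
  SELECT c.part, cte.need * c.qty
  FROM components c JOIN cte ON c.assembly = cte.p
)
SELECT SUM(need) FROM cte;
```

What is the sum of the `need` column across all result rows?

Base: (Shaft, need=1).
Iteration 1: components of {Shaft} -> Base = 1*1 = 1.
Iteration 2: components of {Base} -> Bolt = 1*4 = 4, Cover = 1*5 = 5.
Iteration 3: components of {Bolt,Cover} -> Bearing = 4*1 = 4, Motor = 5*1 = 5, Ring = 4*2 = 8.
Iteration 4: components of {Bearing,Motor,Ring} -> Bracket = 4*5 = 20, Hub = 5*5 = 25.
Iteration 5: no further components; recursion stops.
SUM(need) = 1 + 1 + 4 + 5 + 4 + 8 + 5 + 20 + 25 = 73.

73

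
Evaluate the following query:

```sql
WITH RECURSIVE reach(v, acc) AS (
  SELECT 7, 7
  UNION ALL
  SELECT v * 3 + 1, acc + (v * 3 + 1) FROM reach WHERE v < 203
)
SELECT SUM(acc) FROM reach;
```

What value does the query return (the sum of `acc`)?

Base: v=7, acc=7.
Iteration 1: 7 < 203 holds -> v = 7 * 3 + 1 = 22, acc = 7 + 22 = 29.
Iteration 2: 22 < 203 holds -> v = 22 * 3 + 1 = 67, acc = 29 + 67 = 96.
Iteration 3: 67 < 203 holds -> v = 67 * 3 + 1 = 202, acc = 96 + 202 = 298.
Iteration 4: 202 < 203 holds -> v = 202 * 3 + 1 = 607, acc = 298 + 607 = 905.
Iteration 5: 607 < 203 fails; recursion stops.
SUM(acc) = 7 + 29 + 96 + 298 + 905 = 1335.

1335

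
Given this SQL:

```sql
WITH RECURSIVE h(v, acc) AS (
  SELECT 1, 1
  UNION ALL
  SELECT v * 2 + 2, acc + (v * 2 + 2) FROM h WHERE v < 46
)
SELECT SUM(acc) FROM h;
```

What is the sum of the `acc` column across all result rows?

Base: v=1, acc=1.
Iteration 1: 1 < 46 holds -> v = 1 * 2 + 2 = 4, acc = 1 + 4 = 5.
Iteration 2: 4 < 46 holds -> v = 4 * 2 + 2 = 10, acc = 5 + 10 = 15.
Iteration 3: 10 < 46 holds -> v = 10 * 2 + 2 = 22, acc = 15 + 22 = 37.
Iteration 4: 22 < 46 holds -> v = 22 * 2 + 2 = 46, acc = 37 + 46 = 83.
Iteration 5: 46 < 46 fails; recursion stops.
SUM(acc) = 1 + 5 + 15 + 37 + 83 = 141.

141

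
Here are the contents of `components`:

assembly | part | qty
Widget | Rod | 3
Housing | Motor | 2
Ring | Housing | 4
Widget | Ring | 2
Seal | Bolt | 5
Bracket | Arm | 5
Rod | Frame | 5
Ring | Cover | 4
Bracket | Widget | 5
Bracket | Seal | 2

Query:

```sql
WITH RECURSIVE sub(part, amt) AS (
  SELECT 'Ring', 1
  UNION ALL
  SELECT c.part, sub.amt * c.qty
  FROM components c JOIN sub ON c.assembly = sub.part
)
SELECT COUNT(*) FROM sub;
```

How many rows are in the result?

4

Base: (Ring, amt=1).
Iteration 1: components of {Ring} -> Cover = 1*4 = 4, Housing = 1*4 = 4.
Iteration 2: components of {Cover,Housing} -> Motor = 4*2 = 8.
Iteration 3: no further components; recursion stops.
Total rows emitted: 4.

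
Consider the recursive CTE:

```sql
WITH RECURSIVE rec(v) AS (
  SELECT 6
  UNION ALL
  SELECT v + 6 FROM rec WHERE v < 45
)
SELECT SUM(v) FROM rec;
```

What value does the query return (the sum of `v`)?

Base: v=6.
Iteration 1: 6 < 45 holds -> v = 6 + 6 = 12.
Iteration 2: 12 < 45 holds -> v = 12 + 6 = 18.
Iteration 3: 18 < 45 holds -> v = 18 + 6 = 24.
Iteration 4: 24 < 45 holds -> v = 24 + 6 = 30.
Iteration 5: 30 < 45 holds -> v = 30 + 6 = 36.
Iteration 6: 36 < 45 holds -> v = 36 + 6 = 42.
Iteration 7: 42 < 45 holds -> v = 42 + 6 = 48.
Iteration 8: 48 < 45 fails; recursion stops.
SUM(v) = 6 + 12 + 18 + 24 + 30 + 36 + 42 + 48 = 216.

216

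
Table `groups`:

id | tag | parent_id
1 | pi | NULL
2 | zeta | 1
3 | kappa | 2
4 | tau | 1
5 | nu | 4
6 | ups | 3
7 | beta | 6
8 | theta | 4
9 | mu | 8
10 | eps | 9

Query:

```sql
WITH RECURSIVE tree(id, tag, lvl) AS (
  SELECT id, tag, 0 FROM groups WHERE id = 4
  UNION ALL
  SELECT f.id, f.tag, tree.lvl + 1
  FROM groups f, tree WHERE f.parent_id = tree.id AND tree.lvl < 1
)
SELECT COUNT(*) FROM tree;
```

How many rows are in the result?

Base: id=4 (tau) at lvl 0.
Iteration 1: rows with parent_id in {4} -> nu (id 5, lvl 1), theta (id 8, lvl 1).
Iteration 2: lvl < 1 fails for all current rows; recursion stops.
Total rows emitted: 3.

3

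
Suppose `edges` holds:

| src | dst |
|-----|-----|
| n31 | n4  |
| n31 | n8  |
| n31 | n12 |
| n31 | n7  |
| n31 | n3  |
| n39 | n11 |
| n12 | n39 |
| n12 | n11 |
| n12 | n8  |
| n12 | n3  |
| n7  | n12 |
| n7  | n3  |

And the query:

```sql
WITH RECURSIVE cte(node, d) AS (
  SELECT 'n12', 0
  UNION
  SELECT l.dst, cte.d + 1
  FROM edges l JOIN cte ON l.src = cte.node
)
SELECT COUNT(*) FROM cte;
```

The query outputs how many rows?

Base: (n12, d=0).
Iteration 1: edges from {n12} -> (n11, d=1), (n3, d=1), (n39, d=1), (n8, d=1).
Iteration 2: edges from {n11,n3,n39,n8} -> (n11, d=2).
Iteration 3: no outgoing edges from {n11}; recursion stops.
Total rows emitted: 6.

6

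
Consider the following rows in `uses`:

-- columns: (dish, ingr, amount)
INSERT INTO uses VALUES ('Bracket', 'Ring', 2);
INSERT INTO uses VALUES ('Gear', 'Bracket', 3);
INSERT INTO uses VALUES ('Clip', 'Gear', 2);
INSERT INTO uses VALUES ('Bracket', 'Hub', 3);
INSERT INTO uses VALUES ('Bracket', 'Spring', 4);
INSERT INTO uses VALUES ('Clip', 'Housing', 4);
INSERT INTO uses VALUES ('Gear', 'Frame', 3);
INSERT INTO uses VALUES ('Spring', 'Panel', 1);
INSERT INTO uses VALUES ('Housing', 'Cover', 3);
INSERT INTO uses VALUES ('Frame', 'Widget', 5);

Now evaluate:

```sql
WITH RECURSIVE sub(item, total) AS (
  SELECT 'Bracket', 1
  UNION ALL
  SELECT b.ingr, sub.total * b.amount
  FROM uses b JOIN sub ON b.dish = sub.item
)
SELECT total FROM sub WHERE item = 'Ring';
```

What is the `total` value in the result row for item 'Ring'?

Base: (Bracket, total=1).
Iteration 1: components of {Bracket} -> Hub = 1*3 = 3, Ring = 1*2 = 2, Spring = 1*4 = 4.
Iteration 2: components of {Hub,Ring,Spring} -> Panel = 4*1 = 4.
Iteration 3: no further components; recursion stops.

2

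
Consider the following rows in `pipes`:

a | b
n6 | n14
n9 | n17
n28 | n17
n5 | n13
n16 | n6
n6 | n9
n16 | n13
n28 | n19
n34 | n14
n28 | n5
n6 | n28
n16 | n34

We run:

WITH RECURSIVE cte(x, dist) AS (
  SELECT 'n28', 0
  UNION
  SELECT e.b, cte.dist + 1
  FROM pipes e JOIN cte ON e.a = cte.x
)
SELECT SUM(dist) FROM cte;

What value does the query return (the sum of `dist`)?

Base: (n28, dist=0).
Iteration 1: edges from {n28} -> (n17, dist=1), (n19, dist=1), (n5, dist=1).
Iteration 2: edges from {n17,n19,n5} -> (n13, dist=2).
Iteration 3: no outgoing edges from {n13}; recursion stops.
SUM(dist) = 0 + 1 + 1 + 1 + 2 = 5.

5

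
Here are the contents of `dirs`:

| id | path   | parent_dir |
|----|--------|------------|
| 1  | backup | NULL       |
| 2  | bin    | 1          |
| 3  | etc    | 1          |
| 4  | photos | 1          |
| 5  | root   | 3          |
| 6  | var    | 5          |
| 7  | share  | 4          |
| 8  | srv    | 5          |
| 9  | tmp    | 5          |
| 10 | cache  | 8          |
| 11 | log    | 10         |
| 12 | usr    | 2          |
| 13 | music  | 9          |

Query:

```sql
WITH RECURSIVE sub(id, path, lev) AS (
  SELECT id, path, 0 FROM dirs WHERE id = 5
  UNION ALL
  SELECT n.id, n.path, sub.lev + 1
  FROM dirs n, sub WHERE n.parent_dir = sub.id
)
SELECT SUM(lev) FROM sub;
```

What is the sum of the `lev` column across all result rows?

10

Base: id=5 (root) at lev 0.
Iteration 1: rows with parent_dir in {5} -> var (id 6, lev 1), srv (id 8, lev 1), tmp (id 9, lev 1).
Iteration 2: rows with parent_dir in {6,8,9} -> cache (id 10, lev 2), music (id 13, lev 2).
Iteration 3: rows with parent_dir in {10,13} -> log (id 11, lev 3).
Iteration 4: no rows with parent_dir in {11}; recursion stops.
SUM(lev) = 0 + 1 + 1 + 1 + 2 + 2 + 3 = 10.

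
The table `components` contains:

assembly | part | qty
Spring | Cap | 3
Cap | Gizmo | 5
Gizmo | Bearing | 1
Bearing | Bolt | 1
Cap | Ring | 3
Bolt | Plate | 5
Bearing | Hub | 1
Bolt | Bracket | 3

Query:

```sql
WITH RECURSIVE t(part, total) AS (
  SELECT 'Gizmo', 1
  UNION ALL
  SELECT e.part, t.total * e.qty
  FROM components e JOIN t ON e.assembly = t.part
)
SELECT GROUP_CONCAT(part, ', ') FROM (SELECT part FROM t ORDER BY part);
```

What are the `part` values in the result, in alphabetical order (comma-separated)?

Bearing, Bolt, Bracket, Gizmo, Hub, Plate

Base: (Gizmo, total=1).
Iteration 1: components of {Gizmo} -> Bearing = 1*1 = 1.
Iteration 2: components of {Bearing} -> Bolt = 1*1 = 1, Hub = 1*1 = 1.
Iteration 3: components of {Bolt,Hub} -> Bracket = 1*3 = 3, Plate = 1*5 = 5.
Iteration 4: no further components; recursion stops.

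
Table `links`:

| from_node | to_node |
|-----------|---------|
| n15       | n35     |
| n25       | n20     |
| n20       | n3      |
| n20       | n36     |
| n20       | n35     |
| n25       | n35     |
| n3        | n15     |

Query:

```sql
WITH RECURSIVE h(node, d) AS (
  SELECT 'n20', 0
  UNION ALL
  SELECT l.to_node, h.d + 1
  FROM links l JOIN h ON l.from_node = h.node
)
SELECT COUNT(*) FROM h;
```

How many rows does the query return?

6

Base: (n20, d=0).
Iteration 1: edges from {n20} -> (n3, d=1), (n35, d=1), (n36, d=1).
Iteration 2: edges from {n3,n35,n36} -> (n15, d=2).
Iteration 3: edges from {n15} -> (n35, d=3).
Iteration 4: no outgoing edges from {n35}; recursion stops.
Total rows emitted: 6.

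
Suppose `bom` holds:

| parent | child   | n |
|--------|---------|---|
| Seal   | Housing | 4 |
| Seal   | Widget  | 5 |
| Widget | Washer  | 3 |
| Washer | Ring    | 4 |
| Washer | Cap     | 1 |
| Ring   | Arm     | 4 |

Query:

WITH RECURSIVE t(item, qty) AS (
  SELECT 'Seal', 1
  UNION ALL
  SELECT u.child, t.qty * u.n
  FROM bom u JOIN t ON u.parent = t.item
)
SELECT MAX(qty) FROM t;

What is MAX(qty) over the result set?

Base: (Seal, qty=1).
Iteration 1: components of {Seal} -> Housing = 1*4 = 4, Widget = 1*5 = 5.
Iteration 2: components of {Housing,Widget} -> Washer = 5*3 = 15.
Iteration 3: components of {Washer} -> Cap = 15*1 = 15, Ring = 15*4 = 60.
Iteration 4: components of {Cap,Ring} -> Arm = 60*4 = 240.
Iteration 5: no further components; recursion stops.
qty values: 1, 4, 5, 15, 60, 15, 240; the maximum is 240.

240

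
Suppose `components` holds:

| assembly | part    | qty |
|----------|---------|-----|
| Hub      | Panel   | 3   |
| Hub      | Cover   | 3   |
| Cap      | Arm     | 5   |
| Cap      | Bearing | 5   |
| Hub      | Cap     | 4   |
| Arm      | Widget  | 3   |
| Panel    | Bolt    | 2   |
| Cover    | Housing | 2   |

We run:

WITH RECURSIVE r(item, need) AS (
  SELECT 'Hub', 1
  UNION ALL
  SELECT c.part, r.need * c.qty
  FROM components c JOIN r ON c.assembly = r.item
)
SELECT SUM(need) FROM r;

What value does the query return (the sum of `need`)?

123

Base: (Hub, need=1).
Iteration 1: components of {Hub} -> Cap = 1*4 = 4, Cover = 1*3 = 3, Panel = 1*3 = 3.
Iteration 2: components of {Cap,Cover,Panel} -> Arm = 4*5 = 20, Bearing = 4*5 = 20, Bolt = 3*2 = 6, Housing = 3*2 = 6.
Iteration 3: components of {Arm,Bearing,Bolt,Housing} -> Widget = 20*3 = 60.
Iteration 4: no further components; recursion stops.
SUM(need) = 1 + 3 + 4 + 3 + 6 + 20 + 20 + 6 + 60 = 123.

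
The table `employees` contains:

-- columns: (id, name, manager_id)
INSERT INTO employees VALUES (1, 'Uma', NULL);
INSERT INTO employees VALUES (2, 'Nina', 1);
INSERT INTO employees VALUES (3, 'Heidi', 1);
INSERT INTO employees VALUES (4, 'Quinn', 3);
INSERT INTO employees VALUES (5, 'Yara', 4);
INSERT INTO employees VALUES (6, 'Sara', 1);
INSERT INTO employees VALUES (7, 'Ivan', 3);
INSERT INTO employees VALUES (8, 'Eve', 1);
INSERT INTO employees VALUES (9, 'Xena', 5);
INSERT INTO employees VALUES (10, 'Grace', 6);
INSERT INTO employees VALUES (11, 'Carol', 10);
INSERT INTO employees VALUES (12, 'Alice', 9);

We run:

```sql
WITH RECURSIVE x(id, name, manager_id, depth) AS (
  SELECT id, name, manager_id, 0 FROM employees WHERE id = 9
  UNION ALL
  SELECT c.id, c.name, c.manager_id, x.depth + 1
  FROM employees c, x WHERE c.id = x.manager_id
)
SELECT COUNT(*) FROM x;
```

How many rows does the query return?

5

Base: id=9 (Xena), manager_id=5, depth 0.
Iteration 1: join on id=5 -> Yara (id 5, manager_id=4, depth 1).
Iteration 2: join on id=4 -> Quinn (id 4, manager_id=3, depth 2).
Iteration 3: join on id=3 -> Heidi (id 3, manager_id=1, depth 3).
Iteration 4: join on id=1 -> Uma (id 1, manager_id=NULL, depth 4).
Iteration 5: manager_id is NULL; no match; recursion stops.
Total rows emitted: 5.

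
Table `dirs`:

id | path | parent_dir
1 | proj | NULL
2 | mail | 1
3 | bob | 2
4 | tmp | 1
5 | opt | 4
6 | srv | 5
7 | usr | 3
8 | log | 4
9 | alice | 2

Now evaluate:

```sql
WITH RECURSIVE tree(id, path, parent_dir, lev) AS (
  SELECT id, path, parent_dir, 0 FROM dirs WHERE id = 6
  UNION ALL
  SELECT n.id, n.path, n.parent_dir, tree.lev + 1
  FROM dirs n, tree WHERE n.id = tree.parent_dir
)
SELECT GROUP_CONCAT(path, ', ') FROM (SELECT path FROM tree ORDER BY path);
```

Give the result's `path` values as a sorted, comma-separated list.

opt, proj, srv, tmp

Base: id=6 (srv), parent_dir=5, lev 0.
Iteration 1: join on id=5 -> opt (id 5, parent_dir=4, lev 1).
Iteration 2: join on id=4 -> tmp (id 4, parent_dir=1, lev 2).
Iteration 3: join on id=1 -> proj (id 1, parent_dir=NULL, lev 3).
Iteration 4: parent_dir is NULL; no match; recursion stops.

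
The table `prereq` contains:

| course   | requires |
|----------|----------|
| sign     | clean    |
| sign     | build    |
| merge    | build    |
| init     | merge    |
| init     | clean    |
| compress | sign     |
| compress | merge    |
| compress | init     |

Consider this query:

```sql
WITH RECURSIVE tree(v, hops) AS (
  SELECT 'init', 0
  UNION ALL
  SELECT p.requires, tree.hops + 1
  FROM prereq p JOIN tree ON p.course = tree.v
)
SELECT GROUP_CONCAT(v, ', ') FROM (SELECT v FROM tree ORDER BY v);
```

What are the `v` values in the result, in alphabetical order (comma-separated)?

Base: (init, hops=0).
Iteration 1: edges from {init} -> (clean, hops=1), (merge, hops=1).
Iteration 2: edges from {clean,merge} -> (build, hops=2).
Iteration 3: no outgoing edges from {build}; recursion stops.

build, clean, init, merge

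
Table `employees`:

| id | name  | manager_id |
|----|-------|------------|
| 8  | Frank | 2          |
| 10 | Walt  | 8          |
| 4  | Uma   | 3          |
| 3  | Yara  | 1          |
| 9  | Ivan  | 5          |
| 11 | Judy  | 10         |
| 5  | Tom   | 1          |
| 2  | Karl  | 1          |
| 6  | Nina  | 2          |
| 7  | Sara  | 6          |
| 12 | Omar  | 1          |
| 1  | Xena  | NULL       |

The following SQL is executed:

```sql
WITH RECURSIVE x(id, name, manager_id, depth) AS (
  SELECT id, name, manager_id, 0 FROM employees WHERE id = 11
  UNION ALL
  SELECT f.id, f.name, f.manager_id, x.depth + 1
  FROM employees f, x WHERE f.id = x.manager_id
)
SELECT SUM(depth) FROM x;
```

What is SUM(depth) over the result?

10

Base: id=11 (Judy), manager_id=10, depth 0.
Iteration 1: join on id=10 -> Walt (id 10, manager_id=8, depth 1).
Iteration 2: join on id=8 -> Frank (id 8, manager_id=2, depth 2).
Iteration 3: join on id=2 -> Karl (id 2, manager_id=1, depth 3).
Iteration 4: join on id=1 -> Xena (id 1, manager_id=NULL, depth 4).
Iteration 5: manager_id is NULL; no match; recursion stops.
SUM(depth) = 0 + 1 + 2 + 3 + 4 = 10.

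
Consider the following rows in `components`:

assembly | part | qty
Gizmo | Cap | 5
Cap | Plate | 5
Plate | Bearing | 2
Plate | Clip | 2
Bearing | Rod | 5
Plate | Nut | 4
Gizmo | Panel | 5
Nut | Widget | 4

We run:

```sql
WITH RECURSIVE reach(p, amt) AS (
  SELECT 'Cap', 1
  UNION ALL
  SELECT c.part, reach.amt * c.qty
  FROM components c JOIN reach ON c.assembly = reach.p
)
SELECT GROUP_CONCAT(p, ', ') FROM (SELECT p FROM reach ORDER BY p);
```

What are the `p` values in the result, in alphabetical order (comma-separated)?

Base: (Cap, amt=1).
Iteration 1: components of {Cap} -> Plate = 1*5 = 5.
Iteration 2: components of {Plate} -> Bearing = 5*2 = 10, Clip = 5*2 = 10, Nut = 5*4 = 20.
Iteration 3: components of {Bearing,Clip,Nut} -> Rod = 10*5 = 50, Widget = 20*4 = 80.
Iteration 4: no further components; recursion stops.

Bearing, Cap, Clip, Nut, Plate, Rod, Widget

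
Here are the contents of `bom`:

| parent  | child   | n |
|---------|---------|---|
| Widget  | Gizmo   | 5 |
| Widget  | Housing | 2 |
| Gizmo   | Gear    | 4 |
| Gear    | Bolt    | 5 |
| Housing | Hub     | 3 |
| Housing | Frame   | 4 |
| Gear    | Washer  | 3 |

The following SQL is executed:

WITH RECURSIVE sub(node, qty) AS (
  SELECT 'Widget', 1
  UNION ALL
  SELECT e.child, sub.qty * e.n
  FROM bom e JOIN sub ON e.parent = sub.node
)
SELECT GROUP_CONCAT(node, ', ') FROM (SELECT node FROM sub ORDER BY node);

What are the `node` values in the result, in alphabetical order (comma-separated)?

Bolt, Frame, Gear, Gizmo, Housing, Hub, Washer, Widget

Base: (Widget, qty=1).
Iteration 1: components of {Widget} -> Gizmo = 1*5 = 5, Housing = 1*2 = 2.
Iteration 2: components of {Gizmo,Housing} -> Frame = 2*4 = 8, Gear = 5*4 = 20, Hub = 2*3 = 6.
Iteration 3: components of {Frame,Gear,Hub} -> Bolt = 20*5 = 100, Washer = 20*3 = 60.
Iteration 4: no further components; recursion stops.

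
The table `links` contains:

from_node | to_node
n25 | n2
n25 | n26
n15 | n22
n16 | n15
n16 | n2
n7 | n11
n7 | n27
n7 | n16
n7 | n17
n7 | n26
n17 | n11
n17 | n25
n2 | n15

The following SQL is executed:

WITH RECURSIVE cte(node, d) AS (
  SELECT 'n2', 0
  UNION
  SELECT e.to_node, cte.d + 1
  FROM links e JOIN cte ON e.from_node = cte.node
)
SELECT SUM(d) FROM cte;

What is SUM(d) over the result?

Base: (n2, d=0).
Iteration 1: edges from {n2} -> (n15, d=1).
Iteration 2: edges from {n15} -> (n22, d=2).
Iteration 3: no outgoing edges from {n22}; recursion stops.
SUM(d) = 0 + 1 + 2 = 3.

3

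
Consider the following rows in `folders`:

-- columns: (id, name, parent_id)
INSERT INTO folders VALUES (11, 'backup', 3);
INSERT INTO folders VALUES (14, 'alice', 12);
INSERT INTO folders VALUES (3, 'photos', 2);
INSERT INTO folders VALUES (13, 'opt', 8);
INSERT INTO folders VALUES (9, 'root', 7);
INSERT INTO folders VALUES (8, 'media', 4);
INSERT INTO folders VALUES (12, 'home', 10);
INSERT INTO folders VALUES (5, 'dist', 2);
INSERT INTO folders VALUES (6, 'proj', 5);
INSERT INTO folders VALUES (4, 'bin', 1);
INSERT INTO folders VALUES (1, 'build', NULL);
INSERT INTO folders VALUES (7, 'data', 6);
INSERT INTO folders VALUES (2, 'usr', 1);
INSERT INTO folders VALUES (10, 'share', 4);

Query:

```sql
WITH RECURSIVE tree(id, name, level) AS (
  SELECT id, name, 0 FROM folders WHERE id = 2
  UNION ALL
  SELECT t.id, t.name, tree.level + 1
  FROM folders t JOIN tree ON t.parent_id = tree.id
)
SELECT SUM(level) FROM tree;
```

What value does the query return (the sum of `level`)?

13

Base: id=2 (usr) at level 0.
Iteration 1: rows with parent_id in {2} -> photos (id 3, level 1), dist (id 5, level 1).
Iteration 2: rows with parent_id in {3,5} -> proj (id 6, level 2), backup (id 11, level 2).
Iteration 3: rows with parent_id in {6,11} -> data (id 7, level 3).
Iteration 4: rows with parent_id in {7} -> root (id 9, level 4).
Iteration 5: no rows with parent_id in {9}; recursion stops.
SUM(level) = 0 + 1 + 1 + 2 + 2 + 3 + 4 = 13.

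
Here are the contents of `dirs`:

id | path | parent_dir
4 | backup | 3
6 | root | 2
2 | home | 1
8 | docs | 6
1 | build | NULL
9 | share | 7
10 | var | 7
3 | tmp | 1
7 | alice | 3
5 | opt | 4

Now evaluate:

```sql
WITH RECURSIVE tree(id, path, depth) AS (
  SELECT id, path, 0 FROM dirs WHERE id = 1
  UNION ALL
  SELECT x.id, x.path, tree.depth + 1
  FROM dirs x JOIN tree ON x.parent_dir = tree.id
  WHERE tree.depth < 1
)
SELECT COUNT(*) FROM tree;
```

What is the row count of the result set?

Base: id=1 (build) at depth 0.
Iteration 1: rows with parent_dir in {1} -> home (id 2, depth 1), tmp (id 3, depth 1).
Iteration 2: depth < 1 fails for all current rows; recursion stops.
Total rows emitted: 3.

3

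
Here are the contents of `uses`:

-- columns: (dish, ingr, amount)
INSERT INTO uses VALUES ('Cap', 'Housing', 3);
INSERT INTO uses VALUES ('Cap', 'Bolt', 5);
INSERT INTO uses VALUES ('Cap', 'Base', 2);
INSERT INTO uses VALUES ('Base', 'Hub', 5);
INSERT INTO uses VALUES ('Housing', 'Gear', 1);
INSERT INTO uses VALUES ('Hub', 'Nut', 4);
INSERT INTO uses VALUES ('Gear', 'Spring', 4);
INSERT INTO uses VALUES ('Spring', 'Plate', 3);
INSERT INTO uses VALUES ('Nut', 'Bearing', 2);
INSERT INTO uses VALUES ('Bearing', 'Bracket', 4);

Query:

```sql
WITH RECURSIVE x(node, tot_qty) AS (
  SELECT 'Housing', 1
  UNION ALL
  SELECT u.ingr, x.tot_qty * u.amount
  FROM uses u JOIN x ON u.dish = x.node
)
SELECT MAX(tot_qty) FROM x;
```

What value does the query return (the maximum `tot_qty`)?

12

Base: (Housing, tot_qty=1).
Iteration 1: components of {Housing} -> Gear = 1*1 = 1.
Iteration 2: components of {Gear} -> Spring = 1*4 = 4.
Iteration 3: components of {Spring} -> Plate = 4*3 = 12.
Iteration 4: no further components; recursion stops.
tot_qty values: 1, 1, 4, 12; the maximum is 12.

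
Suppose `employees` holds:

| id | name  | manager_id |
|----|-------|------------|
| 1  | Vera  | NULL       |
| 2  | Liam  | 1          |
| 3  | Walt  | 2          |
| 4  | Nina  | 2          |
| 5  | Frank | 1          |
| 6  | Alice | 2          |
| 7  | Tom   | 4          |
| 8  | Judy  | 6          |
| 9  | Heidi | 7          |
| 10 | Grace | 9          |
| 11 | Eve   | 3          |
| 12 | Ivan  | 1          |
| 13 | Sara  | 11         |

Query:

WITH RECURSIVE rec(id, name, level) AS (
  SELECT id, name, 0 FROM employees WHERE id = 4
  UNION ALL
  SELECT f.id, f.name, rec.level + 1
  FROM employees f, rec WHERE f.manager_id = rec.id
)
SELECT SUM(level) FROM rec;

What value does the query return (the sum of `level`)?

Base: id=4 (Nina) at level 0.
Iteration 1: rows with manager_id in {4} -> Tom (id 7, level 1).
Iteration 2: rows with manager_id in {7} -> Heidi (id 9, level 2).
Iteration 3: rows with manager_id in {9} -> Grace (id 10, level 3).
Iteration 4: no rows with manager_id in {10}; recursion stops.
SUM(level) = 0 + 1 + 2 + 3 = 6.

6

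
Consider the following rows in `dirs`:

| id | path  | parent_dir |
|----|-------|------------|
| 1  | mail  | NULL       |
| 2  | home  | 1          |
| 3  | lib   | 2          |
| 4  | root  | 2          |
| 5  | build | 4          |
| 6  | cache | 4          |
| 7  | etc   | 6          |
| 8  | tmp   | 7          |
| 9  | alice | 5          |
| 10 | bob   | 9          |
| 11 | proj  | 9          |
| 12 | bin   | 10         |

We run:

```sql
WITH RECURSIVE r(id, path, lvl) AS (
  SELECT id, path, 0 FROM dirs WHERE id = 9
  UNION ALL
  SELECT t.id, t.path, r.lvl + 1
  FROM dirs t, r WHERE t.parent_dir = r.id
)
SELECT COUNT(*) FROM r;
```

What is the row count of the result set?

Base: id=9 (alice) at lvl 0.
Iteration 1: rows with parent_dir in {9} -> bob (id 10, lvl 1), proj (id 11, lvl 1).
Iteration 2: rows with parent_dir in {10,11} -> bin (id 12, lvl 2).
Iteration 3: no rows with parent_dir in {12}; recursion stops.
Total rows emitted: 4.

4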